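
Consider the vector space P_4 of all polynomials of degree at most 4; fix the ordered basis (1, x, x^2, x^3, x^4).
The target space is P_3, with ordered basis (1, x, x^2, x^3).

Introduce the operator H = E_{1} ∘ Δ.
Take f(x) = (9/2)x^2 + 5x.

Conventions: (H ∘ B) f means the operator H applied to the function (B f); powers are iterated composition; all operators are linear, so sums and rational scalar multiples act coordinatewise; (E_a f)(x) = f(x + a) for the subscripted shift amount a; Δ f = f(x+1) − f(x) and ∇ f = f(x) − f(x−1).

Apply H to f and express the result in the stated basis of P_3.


Δ f = 9x + 19/2
E_{1} Δ f = 9x + 37/2

g(x) = 9x + 37/2


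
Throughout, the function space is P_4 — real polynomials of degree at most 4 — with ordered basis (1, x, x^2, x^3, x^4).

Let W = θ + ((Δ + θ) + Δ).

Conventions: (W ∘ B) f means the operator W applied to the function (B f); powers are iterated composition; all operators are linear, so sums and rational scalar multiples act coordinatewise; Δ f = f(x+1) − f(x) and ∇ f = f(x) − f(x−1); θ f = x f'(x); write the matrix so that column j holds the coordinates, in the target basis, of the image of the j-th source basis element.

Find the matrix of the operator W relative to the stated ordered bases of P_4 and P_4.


the matrix is [[0, 2, 2, 2, 2]; [0, 2, 4, 6, 8]; [0, 0, 4, 6, 12]; [0, 0, 0, 6, 8]; [0, 0, 0, 0, 8]] (rows listed top to bottom)

image of 1: 0
image of x: 2x + 2
image of x^2: 4x^2 + 4x + 2
image of x^3: 6x^3 + 6x^2 + 6x + 2
image of x^4: 8x^4 + 8x^3 + 12x^2 + 8x + 2
each image's coordinates form column j of the matrix


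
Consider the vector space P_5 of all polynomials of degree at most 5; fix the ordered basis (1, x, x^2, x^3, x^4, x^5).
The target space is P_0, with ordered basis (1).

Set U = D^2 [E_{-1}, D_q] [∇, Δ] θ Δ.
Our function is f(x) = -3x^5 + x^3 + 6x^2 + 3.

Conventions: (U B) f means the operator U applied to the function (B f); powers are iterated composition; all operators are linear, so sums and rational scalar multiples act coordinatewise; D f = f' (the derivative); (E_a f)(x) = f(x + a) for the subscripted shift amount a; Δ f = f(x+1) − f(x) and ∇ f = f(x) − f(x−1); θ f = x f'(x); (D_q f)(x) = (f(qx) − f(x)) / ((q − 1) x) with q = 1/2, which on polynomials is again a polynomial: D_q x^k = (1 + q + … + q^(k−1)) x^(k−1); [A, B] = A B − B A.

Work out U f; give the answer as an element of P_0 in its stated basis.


Δ f = -15x^4 - 30x^3 - 27x^2 + 4
θ Δ f = -60x^4 - 90x^3 - 54x^2
Δ (θ Δ) f = -240x^3 - 630x^2 - 618x - 204
∇ Δ (θ Δ) f = -720x^2 - 540x - 228
∇ (θ Δ) f = -240x^3 + 90x^2 - 78x + 24
Δ ∇ (θ Δ) f = -720x^2 - 540x - 228
[∇, Δ] (θ Δ) f = 0
D_q ([∇, Δ] θ Δ) f = 0
E_{-1} D_q ([∇, Δ] θ Δ) f = 0
E_{-1} ([∇, Δ] θ Δ) f = 0
D_q E_{-1} ([∇, Δ] θ Δ) f = 0
[E_{-1}, D_q] ([∇, Δ] θ Δ) f = 0
D [E_{-1}, D_q] ([∇, Δ] θ Δ) f = 0
D D [E_{-1}, D_q] ([∇, Δ] θ Δ) f = 0

the image equals g(x) = 0


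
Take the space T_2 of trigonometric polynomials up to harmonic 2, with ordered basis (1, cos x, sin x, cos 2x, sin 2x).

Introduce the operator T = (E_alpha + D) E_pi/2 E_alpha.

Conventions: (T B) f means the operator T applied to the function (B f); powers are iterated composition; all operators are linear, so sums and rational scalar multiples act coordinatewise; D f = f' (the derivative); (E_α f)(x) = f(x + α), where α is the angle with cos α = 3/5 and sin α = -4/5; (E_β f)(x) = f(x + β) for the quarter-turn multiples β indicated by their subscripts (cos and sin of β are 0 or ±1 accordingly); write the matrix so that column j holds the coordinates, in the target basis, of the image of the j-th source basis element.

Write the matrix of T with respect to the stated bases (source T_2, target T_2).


image of 1: 1
image of cos x: (9/25)cos x - (13/25)sin x
image of sin x: (13/25)cos x + (9/25)sin x
image of cos 2x: -(673/625)cos 2x - (14/625)sin 2x
image of sin 2x: (14/625)cos 2x - (673/625)sin 2x
each image's coordinates form column j of the matrix

the matrix is [[1, 0, 0, 0, 0]; [0, 9/25, 13/25, 0, 0]; [0, -13/25, 9/25, 0, 0]; [0, 0, 0, -673/625, 14/625]; [0, 0, 0, -14/625, -673/625]] (rows listed top to bottom)


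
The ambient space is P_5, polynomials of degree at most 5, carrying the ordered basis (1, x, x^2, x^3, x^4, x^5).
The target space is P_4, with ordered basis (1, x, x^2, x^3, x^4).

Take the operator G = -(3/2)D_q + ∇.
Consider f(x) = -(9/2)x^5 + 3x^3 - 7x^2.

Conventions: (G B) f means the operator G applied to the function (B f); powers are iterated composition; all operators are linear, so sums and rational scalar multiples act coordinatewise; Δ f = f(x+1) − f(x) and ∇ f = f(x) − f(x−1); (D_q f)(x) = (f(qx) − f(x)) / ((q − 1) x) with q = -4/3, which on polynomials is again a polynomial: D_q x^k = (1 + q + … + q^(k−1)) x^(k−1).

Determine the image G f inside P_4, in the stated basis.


D_q f = -(181/18)x^4 + (13/3)x^2 + (7/3)x
(-(3/2)D_q) f = (181/12)x^4 - (13/2)x^2 - (7/2)x
∇ f = -(45/2)x^4 + 45x^3 - 36x^2 - (1/2)x + 11/2
(-(3/2)D_q + ∇) f = -(89/12)x^4 + 45x^3 - (85/2)x^2 - 4x + 11/2

the image equals g(x) = -(89/12)x^4 + 45x^3 - (85/2)x^2 - 4x + 11/2


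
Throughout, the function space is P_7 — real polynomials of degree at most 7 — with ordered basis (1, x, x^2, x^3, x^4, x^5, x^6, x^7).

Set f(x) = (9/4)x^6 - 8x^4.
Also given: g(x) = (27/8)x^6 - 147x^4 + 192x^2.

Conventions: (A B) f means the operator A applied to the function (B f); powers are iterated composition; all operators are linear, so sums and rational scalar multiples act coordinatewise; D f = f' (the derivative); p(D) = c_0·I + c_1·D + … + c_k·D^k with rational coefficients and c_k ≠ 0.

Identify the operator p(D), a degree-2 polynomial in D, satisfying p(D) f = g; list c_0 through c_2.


c_0 = 3/2, c_1 = 0, c_2 = -2

D^0 f = (9/4)x^6 - 8x^4
D^1 f = (27/2)x^5 - 32x^3
D^2 f = (135/2)x^4 - 96x^2
matching coefficients of g against c_0 f + c_1 Df + … from the top degree down determines the c_i
solution: c_0 = 3/2, c_1 = 0, c_2 = -2


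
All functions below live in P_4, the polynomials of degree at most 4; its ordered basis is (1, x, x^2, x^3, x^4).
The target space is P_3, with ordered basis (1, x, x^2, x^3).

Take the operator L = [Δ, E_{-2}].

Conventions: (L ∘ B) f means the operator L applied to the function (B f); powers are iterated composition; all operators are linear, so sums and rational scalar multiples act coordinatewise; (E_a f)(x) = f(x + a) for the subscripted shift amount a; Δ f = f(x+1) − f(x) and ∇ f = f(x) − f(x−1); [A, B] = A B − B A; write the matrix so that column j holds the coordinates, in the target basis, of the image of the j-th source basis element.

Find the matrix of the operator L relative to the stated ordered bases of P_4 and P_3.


the matrix is [[0, 0, 0, 0, 0]; [0, 0, 0, 0, 0]; [0, 0, 0, 0, 0]; [0, 0, 0, 0, 0]] (rows listed top to bottom)

image of 1: 0
image of x: 0
image of x^2: 0
image of x^3: 0
image of x^4: 0
each image's coordinates form column j of the matrix


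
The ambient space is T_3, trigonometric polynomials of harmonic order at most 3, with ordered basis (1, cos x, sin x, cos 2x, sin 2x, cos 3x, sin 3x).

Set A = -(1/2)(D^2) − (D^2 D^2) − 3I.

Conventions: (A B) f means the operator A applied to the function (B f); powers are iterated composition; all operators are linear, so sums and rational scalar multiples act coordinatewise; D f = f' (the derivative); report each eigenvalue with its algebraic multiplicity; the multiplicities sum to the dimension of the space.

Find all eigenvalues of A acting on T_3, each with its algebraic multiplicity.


λ = -159/2 (multiplicity 2), λ = -17 (multiplicity 2), λ = -7/2 (multiplicity 2), λ = -3 (multiplicity 1)

image of 1: -3
image of cos x: -(7/2)cos x
image of sin x: -(7/2)sin x
image of cos 2x: -17cos 2x
image of sin 2x: -17sin 2x
image of cos 3x: -(159/2)cos 3x
image of sin 3x: -(159/2)sin 3x
the matrix is diagonal; its diagonal is (-3, -7/2, -7/2, -17, -17, -159/2, -159/2)
for a triangular matrix the eigenvalues are the diagonal entries, with algebraic multiplicity their repetition count


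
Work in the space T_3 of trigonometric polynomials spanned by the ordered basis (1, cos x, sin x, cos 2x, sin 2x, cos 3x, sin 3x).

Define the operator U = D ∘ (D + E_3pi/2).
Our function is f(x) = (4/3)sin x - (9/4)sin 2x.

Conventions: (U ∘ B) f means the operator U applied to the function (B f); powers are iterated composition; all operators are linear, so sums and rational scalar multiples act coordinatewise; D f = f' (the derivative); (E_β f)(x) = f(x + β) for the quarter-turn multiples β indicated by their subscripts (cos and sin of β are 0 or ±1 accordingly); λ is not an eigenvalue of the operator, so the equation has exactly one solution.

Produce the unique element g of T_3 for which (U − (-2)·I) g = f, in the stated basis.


the image equals g(x) = (2/3)sin x - (9/16)cos 2x + (9/16)sin 2x

write g with unknown coordinates in the stated basis and equate coefficients in (U − (-2)·I) g = f
solving from the highest basis element down gives g = (2/3)sin x - (9/16)cos 2x + (9/16)sin 2x
check: U g = (9/8)cos 2x - (27/8)sin 2x
so U g − (-2)·g = (4/3)sin x - (9/4)sin 2x = f ✓


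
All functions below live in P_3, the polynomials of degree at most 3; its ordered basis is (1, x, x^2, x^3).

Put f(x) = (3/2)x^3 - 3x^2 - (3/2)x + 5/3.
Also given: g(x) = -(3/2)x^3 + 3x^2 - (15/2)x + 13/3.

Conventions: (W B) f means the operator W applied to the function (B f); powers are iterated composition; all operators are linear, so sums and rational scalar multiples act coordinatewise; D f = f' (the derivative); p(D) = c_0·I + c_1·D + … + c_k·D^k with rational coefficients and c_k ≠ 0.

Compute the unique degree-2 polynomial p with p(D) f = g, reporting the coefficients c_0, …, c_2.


D^0 f = (3/2)x^3 - 3x^2 - (3/2)x + 5/3
D^1 f = (9/2)x^2 - 6x - 3/2
D^2 f = 9x - 6
matching coefficients of g against c_0 f + c_1 Df + … from the top degree down determines the c_i
solution: c_0 = -1, c_1 = 0, c_2 = -1

p(D) = -I − D^2, i.e. c_0 = -1, c_1 = 0, c_2 = -1


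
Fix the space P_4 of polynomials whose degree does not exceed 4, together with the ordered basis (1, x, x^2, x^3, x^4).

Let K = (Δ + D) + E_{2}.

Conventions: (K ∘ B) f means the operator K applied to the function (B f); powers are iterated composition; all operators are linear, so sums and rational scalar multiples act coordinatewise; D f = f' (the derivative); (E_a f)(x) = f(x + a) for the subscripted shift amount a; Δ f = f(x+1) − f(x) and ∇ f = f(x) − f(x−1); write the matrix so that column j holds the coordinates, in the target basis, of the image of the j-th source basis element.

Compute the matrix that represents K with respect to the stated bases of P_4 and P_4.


image of 1: 1
image of x: x + 4
image of x^2: x^2 + 8x + 5
image of x^3: x^3 + 12x^2 + 15x + 9
image of x^4: x^4 + 16x^3 + 30x^2 + 36x + 17
each image's coordinates form column j of the matrix

the matrix is [[1, 4, 5, 9, 17]; [0, 1, 8, 15, 36]; [0, 0, 1, 12, 30]; [0, 0, 0, 1, 16]; [0, 0, 0, 0, 1]] (rows listed top to bottom)


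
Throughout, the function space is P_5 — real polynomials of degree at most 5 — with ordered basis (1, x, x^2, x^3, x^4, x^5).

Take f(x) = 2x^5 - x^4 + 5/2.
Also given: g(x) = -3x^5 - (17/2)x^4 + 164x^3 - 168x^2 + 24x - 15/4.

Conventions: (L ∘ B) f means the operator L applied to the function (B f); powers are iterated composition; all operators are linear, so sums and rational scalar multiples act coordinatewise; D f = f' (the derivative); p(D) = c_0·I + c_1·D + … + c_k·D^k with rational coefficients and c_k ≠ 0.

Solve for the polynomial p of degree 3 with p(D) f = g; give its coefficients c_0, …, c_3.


D^0 f = 2x^5 - x^4 + 5/2
D^1 f = 10x^4 - 4x^3
D^2 f = 40x^3 - 12x^2
D^3 f = 120x^2 - 24x
matching coefficients of g against c_0 f + c_1 Df + … from the top degree down determines the c_i
solution: c_0 = -3/2, c_1 = -1, c_2 = 4, c_3 = -1

p(D) = -(3/2)·I − D + 4·D^2 − D^3, i.e. c_0 = -3/2, c_1 = -1, c_2 = 4, c_3 = -1


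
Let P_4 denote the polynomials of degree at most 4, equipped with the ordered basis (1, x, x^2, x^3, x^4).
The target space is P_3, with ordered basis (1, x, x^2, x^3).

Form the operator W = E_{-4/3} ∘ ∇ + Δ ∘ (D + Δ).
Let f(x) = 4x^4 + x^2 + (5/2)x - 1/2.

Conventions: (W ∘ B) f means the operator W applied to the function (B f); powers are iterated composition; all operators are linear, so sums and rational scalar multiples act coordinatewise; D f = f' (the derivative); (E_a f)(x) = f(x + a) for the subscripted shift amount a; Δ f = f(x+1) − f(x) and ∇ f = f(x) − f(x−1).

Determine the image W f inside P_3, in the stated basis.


∇ f = 16x^3 - 24x^2 + 18x - 5/2
E_{-4/3} ∇ f = 16x^3 - 88x^2 + (502/3)x - 5783/54
D f = 16x^3 + 2x + 5/2
Δ f = 16x^3 + 24x^2 + 18x + 15/2
(D + Δ) f = 32x^3 + 24x^2 + 20x + 10
Δ (D + Δ) f = 96x^2 + 144x + 76
(E_{-4/3} ∘ ∇ + Δ ∘ (D + Δ)) f = 16x^3 + 8x^2 + (934/3)x - 1679/54

g(x) = 16x^3 + 8x^2 + (934/3)x - 1679/54


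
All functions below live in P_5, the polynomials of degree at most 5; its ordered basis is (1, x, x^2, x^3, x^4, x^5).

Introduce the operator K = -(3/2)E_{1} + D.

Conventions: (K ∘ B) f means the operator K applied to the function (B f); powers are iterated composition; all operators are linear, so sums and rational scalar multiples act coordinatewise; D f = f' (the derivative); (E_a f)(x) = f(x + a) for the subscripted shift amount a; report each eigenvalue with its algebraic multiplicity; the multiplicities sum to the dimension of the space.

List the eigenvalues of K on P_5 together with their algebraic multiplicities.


λ = -3/2 (multiplicity 6)

image of 1: -3/2
image of x: -(3/2)x - 1/2
image of x^2: -(3/2)x^2 - x - 3/2
image of x^3: -(3/2)x^3 - (3/2)x^2 - (9/2)x - 3/2
image of x^4: -(3/2)x^4 - 2x^3 - 9x^2 - 6x - 3/2
image of x^5: -(3/2)x^5 - (5/2)x^4 - 15x^3 - 15x^2 - (15/2)x - 3/2
the matrix is upper triangular; its diagonal is (-3/2, -3/2, -3/2, -3/2, -3/2, -3/2)
for a triangular matrix the eigenvalues are the diagonal entries, with algebraic multiplicity their repetition count


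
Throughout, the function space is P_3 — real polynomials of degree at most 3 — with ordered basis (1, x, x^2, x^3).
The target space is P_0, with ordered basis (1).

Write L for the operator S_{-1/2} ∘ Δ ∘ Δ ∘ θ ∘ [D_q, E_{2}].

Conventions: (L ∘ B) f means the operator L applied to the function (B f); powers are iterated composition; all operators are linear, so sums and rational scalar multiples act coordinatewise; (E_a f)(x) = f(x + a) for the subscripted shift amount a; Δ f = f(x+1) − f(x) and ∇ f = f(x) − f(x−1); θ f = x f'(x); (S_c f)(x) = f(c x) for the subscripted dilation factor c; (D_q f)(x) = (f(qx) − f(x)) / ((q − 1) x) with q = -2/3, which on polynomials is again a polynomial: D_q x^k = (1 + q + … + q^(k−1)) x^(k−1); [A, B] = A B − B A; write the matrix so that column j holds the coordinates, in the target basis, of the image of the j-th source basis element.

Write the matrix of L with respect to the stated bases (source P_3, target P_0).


image of 1: 0
image of x: 0
image of x^2: 0
image of x^3: 0
each image's coordinates form column j of the matrix

the matrix is [[0, 0, 0, 0]] (rows listed top to bottom)


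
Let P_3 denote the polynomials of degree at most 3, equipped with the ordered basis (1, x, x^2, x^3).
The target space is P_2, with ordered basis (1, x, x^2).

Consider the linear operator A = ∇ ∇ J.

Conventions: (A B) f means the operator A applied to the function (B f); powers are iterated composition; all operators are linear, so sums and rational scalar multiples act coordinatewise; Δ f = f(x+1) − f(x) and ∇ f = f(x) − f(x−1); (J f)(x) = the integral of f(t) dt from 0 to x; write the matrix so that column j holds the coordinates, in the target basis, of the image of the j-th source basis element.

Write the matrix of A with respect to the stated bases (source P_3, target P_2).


the matrix is [[0, 1, -2, 7/2]; [0, 0, 2, -6]; [0, 0, 0, 3]] (rows listed top to bottom)

image of 1: 0
image of x: 1
image of x^2: 2x - 2
image of x^3: 3x^2 - 6x + 7/2
each image's coordinates form column j of the matrix


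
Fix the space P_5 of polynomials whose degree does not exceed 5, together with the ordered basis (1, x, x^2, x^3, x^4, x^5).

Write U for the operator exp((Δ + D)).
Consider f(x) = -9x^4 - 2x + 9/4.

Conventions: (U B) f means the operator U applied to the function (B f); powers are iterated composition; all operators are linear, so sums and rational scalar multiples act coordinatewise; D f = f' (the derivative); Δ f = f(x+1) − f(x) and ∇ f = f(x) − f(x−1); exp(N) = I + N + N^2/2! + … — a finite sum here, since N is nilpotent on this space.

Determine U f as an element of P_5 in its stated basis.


g(x) = -9x^4 - 72x^3 - 270x^2 - 542x - 1879/4

order-1 term: -72x^3 - 54x^2 - 36x - 13
order-2 term: -216x^2 - 216x - 99
order-3 term: -288x - 216
order-4 term: -144
the series for exp((Δ + D)) f terminates at order 4
exp((Δ + D)) f = -9x^4 - 72x^3 - 270x^2 - 542x - 1879/4


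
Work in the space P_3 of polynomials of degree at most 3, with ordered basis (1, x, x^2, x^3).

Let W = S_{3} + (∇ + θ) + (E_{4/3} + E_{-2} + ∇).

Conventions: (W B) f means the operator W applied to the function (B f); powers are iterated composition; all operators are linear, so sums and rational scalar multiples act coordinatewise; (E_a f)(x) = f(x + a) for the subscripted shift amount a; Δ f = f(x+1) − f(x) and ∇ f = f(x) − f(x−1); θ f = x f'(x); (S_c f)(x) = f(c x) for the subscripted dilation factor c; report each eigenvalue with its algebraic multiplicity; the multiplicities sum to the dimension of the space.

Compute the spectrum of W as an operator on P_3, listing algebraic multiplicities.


image of 1: 3
image of x: 6x + 4/3
image of x^2: 13x^2 + (8/3)x + 34/9
image of x^3: 32x^3 + 4x^2 + (34/3)x - 98/27
the matrix is upper triangular; its diagonal is (3, 6, 13, 32)
for a triangular matrix the eigenvalues are the diagonal entries, with algebraic multiplicity their repetition count

λ = 3 (multiplicity 1), λ = 6 (multiplicity 1), λ = 13 (multiplicity 1), λ = 32 (multiplicity 1)


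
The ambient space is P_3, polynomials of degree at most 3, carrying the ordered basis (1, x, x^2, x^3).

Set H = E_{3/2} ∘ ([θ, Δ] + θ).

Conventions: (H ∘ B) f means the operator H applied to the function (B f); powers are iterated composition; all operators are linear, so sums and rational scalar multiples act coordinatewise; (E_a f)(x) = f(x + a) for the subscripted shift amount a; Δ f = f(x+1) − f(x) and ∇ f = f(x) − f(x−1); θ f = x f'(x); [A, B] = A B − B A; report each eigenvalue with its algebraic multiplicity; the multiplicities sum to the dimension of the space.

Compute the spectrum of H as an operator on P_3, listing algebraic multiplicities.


image of 1: 0
image of x: x + 1/2
image of x^2: 2x^2 + 4x - 1/2
image of x^3: 3x^3 + (21/2)x^2 + (21/4)x - 69/8
the matrix is upper triangular; its diagonal is (0, 1, 2, 3)
for a triangular matrix the eigenvalues are the diagonal entries, with algebraic multiplicity their repetition count

λ = 0 (multiplicity 1), λ = 1 (multiplicity 1), λ = 2 (multiplicity 1), λ = 3 (multiplicity 1)


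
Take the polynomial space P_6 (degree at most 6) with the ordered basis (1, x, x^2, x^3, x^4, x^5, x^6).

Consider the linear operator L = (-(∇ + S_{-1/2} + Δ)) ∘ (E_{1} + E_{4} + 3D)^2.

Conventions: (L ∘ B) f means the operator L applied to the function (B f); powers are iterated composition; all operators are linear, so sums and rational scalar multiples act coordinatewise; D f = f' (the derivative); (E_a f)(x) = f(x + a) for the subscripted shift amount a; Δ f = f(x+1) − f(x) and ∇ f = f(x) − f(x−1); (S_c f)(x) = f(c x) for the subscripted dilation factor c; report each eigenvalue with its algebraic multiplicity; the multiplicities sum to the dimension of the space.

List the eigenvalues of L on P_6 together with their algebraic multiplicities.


λ = -4 (multiplicity 1), λ = -1 (multiplicity 1), λ = -1/4 (multiplicity 1), λ = -1/16 (multiplicity 1), λ = 1/8 (multiplicity 1), λ = 1/2 (multiplicity 1), λ = 2 (multiplicity 1)

image of 1: -4
image of x: 2x - 40
image of x^2: -x^2 + 16x - 324
image of x^3: (1/2)x^3 - 48x^2 - 90x - 2260
image of x^4: -(1/4)x^4 - 16x^3 - 1062x^2 - 2584x - 15786
image of x^5: (1/8)x^5 - 50x^4 - 1035x^3 - 14530x^2 - 27015x - 119908
image of x^6: -(1/16)x^6 - 42x^5 - (8415/4)x^4 - 20990x^3 - (317835/2)x^2 - 298608x - 934902
the matrix is upper triangular; its diagonal is (-4, 2, -1, 1/2, -1/4, 1/8, -1/16)
for a triangular matrix the eigenvalues are the diagonal entries, with algebraic multiplicity their repetition count


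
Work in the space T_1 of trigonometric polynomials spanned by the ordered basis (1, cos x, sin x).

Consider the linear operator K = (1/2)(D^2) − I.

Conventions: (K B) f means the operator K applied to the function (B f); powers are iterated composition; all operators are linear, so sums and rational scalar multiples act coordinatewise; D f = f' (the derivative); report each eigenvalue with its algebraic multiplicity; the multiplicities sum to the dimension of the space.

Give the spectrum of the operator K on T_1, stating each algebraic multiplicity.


λ = -3/2 (multiplicity 2), λ = -1 (multiplicity 1)

image of 1: -1
image of cos x: -(3/2)cos x
image of sin x: -(3/2)sin x
the matrix is diagonal; its diagonal is (-1, -3/2, -3/2)
for a triangular matrix the eigenvalues are the diagonal entries, with algebraic multiplicity their repetition count


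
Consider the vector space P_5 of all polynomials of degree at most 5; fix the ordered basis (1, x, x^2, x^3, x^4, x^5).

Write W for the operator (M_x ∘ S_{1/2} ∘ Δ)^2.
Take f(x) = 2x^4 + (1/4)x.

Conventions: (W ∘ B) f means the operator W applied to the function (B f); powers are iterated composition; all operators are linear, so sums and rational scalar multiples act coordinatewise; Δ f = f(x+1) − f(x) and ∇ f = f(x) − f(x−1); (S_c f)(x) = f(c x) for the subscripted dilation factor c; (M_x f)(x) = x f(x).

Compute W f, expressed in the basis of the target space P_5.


Δ f = 8x^3 + 12x^2 + 8x + 9/4
S_{1/2} Δ f = x^3 + 3x^2 + 4x + 9/4
M_x S_{1/2} Δ f = x^4 + 3x^3 + 4x^2 + (9/4)x
Δ (M_x ∘ S_{1/2} ∘ Δ) f = 4x^3 + 15x^2 + 21x + 41/4
S_{1/2} Δ (M_x ∘ S_{1/2} ∘ Δ) f = (1/2)x^3 + (15/4)x^2 + (21/2)x + 41/4
M_x S_{1/2} Δ (M_x ∘ S_{1/2} ∘ Δ) f = (1/2)x^4 + (15/4)x^3 + (21/2)x^2 + (41/4)x

the image equals g(x) = (1/2)x^4 + (15/4)x^3 + (21/2)x^2 + (41/4)x


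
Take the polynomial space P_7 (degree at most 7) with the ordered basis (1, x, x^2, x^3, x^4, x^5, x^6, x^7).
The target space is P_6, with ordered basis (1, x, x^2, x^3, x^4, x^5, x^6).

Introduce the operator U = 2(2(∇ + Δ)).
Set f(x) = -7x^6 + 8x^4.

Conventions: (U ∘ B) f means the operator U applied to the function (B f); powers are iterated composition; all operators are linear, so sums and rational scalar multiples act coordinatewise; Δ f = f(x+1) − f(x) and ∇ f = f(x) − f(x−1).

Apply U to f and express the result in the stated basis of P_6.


∇ f = -42x^5 + 105x^4 - 108x^3 + 57x^2 - 10x - 1
Δ f = -42x^5 - 105x^4 - 108x^3 - 57x^2 - 10x + 1
(∇ + Δ) f = -84x^5 - 216x^3 - 20x
(2(∇ + Δ)) f = -168x^5 - 432x^3 - 40x
(2(2(∇ + Δ))) f = -336x^5 - 864x^3 - 80x

the image equals g(x) = -336x^5 - 864x^3 - 80x


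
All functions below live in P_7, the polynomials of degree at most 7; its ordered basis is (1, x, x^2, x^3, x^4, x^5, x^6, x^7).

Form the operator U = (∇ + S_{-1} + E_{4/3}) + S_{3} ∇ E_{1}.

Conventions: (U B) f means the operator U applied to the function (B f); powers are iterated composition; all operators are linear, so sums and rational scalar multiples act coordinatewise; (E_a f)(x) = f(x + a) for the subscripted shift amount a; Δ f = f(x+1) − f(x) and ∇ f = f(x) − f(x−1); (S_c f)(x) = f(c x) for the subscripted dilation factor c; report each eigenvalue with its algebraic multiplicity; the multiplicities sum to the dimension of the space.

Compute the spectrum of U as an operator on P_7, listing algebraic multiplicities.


λ = 0 (multiplicity 4), λ = 2 (multiplicity 4)

image of 1: 2
image of x: 10/3
image of x^2: 2x^2 + (32/3)x + 16/9
image of x^3: 34x^2 + (34/3)x + 118/27
image of x^4: 2x^4 + (352/3)x^3 + (176/3)x^2 + (688/27)x + 256/81
image of x^5: (1250/3)x^4 + (2500/9)x^3 + (3340/27)x^2 + (2090/81)x + 1510/243
image of x^6: 2x^6 + 1472x^5 + (3680/3)x^4 + (16400/27)x^3 + (4520/27)x^2 + (3992/81)x + 4096/729
image of x^7: (15358/3)x^6 + (15358/3)x^5 + (79730/27)x^4 + (82670/81)x^3 + (24178/81)x^2 + (38878/729)x + 20758/2187
the matrix is upper triangular; its diagonal is (2, 0, 2, 0, 2, 0, 2, 0)
for a triangular matrix the eigenvalues are the diagonal entries, with algebraic multiplicity their repetition count


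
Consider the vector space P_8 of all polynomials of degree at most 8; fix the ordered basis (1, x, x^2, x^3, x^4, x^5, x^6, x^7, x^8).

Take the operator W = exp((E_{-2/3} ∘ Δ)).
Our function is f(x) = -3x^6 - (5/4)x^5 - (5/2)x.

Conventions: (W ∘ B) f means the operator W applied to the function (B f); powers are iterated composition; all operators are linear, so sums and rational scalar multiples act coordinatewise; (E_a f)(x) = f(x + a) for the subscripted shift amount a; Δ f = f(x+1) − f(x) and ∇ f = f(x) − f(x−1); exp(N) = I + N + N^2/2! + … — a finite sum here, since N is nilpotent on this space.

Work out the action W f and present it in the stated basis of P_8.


the image equals g(x) = -3x^6 - (77/4)x^5 - (145/4)x^4 - (85/3)x^3 - (155/6)x^2 - (2083/108)x - 385/81

order-1 term: -18x^5 + (35/4)x^4 - (95/6)x^3 + (25/6)x^2 - (139/108)x - 781/324
order-2 term: -45x^4 + (95/2)x^3 - (125/2)x^2 + (105/4)x - 649/108
order-3 term: -60x^3 + (155/2)x^2 - (155/2)x + 95/4
order-4 term: -45x^2 + (215/4)x - 185/6
order-5 term: -18x + 55/4
order-6 term: -3
the series for exp((E_{-2/3} ∘ Δ)) f terminates at order 6
exp((E_{-2/3} ∘ Δ)) f = -3x^6 - (77/4)x^5 - (145/4)x^4 - (85/3)x^3 - (155/6)x^2 - (2083/108)x - 385/81


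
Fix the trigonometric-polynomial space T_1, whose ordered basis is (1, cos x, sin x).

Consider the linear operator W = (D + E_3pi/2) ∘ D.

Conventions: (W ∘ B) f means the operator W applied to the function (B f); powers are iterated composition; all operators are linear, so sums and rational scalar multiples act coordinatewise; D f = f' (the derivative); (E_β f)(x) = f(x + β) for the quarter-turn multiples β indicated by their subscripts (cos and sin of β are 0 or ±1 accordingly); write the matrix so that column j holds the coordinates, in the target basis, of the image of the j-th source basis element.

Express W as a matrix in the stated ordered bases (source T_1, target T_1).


image of 1: 0
image of cos x: 0
image of sin x: 0
each image's coordinates form column j of the matrix

the matrix is [[0, 0, 0]; [0, 0, 0]; [0, 0, 0]] (rows listed top to bottom)


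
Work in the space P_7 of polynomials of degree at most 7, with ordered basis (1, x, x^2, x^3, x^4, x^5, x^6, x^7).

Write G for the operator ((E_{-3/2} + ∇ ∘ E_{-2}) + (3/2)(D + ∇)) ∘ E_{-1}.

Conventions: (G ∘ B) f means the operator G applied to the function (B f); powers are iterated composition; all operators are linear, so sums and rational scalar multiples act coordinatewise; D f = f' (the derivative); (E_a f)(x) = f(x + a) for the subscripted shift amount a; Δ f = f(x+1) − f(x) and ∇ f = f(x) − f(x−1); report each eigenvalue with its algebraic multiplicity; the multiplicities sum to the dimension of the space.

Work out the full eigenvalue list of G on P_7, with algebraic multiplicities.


image of 1: 1
image of x: x + 3/2
image of x^2: x^2 + 3x - 33/4
image of x^3: x^3 + (9/2)x^2 - (99/4)x + 291/8
image of x^4: x^4 + 6x^3 - (99/2)x^2 + (291/2)x - 2631/16
image of x^5: x^5 + (15/2)x^4 - (165/2)x^3 + (1455/4)x^2 - (13155/16)x + 23595/32
image of x^6: x^6 + 9x^5 - (495/4)x^4 + (1455/2)x^3 - (39465/16)x^2 + (70785/16)x - 206487/64
image of x^7: x^7 + (21/2)x^6 - (693/4)x^5 + (10185/8)x^4 - (92085/16)x^3 + (495495/32)x^2 - (1445409/64)x + 1764819/128
the matrix is upper triangular; its diagonal is (1, 1, 1, 1, 1, 1, 1, 1)
for a triangular matrix the eigenvalues are the diagonal entries, with algebraic multiplicity their repetition count

λ = 1 (multiplicity 8)


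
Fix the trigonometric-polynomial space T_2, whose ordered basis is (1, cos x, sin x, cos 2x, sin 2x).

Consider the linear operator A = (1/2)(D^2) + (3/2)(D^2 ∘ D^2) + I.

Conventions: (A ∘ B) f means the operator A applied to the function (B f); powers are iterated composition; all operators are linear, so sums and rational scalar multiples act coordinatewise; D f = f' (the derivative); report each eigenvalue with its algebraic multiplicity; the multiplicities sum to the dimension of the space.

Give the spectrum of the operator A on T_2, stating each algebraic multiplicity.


λ = 1 (multiplicity 1), λ = 2 (multiplicity 2), λ = 23 (multiplicity 2)

image of 1: 1
image of cos x: 2cos x
image of sin x: 2sin x
image of cos 2x: 23cos 2x
image of sin 2x: 23sin 2x
the matrix is diagonal; its diagonal is (1, 2, 2, 23, 23)
for a triangular matrix the eigenvalues are the diagonal entries, with algebraic multiplicity their repetition count


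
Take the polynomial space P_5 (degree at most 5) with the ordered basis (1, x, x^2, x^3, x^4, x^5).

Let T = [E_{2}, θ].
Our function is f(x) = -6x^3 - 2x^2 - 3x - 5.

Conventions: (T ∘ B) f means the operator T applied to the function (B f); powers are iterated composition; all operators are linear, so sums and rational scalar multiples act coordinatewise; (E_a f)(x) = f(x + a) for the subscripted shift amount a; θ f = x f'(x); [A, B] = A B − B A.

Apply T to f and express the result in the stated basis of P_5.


the result is g(x) = -36x^2 - 152x - 166

θ f = -18x^3 - 4x^2 - 3x
E_{2} θ f = -18x^3 - 112x^2 - 235x - 166
E_{2} f = -6x^3 - 38x^2 - 83x - 67
θ E_{2} f = -18x^3 - 76x^2 - 83x
[E_{2}, θ] f = -36x^2 - 152x - 166


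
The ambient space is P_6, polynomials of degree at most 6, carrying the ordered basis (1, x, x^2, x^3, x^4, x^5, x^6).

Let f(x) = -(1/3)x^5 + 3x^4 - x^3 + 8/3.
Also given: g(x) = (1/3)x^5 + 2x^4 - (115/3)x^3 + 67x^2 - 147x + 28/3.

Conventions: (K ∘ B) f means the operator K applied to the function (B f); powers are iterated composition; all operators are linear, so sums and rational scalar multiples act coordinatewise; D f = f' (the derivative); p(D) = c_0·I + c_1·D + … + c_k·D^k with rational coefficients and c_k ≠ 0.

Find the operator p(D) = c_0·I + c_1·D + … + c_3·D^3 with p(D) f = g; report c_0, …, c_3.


c_0 = -1, c_1 = -3, c_2 = 1/2, c_3 = -2

D^0 f = -(1/3)x^5 + 3x^4 - x^3 + 8/3
D^1 f = -(5/3)x^4 + 12x^3 - 3x^2
D^2 f = -(20/3)x^3 + 36x^2 - 6x
D^3 f = -20x^2 + 72x - 6
matching coefficients of g against c_0 f + c_1 Df + … from the top degree down determines the c_i
solution: c_0 = -1, c_1 = -3, c_2 = 1/2, c_3 = -2


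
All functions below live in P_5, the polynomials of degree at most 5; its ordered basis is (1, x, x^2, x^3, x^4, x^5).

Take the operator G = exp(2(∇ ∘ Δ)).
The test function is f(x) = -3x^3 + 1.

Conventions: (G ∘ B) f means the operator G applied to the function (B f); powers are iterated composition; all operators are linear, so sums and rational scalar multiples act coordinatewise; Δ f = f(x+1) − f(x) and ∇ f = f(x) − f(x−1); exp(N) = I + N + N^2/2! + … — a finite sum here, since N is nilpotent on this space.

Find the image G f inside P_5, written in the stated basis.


the result is g(x) = -3x^3 - 36x + 1

order-1 term: -36x
the series for exp(2(∇ ∘ Δ)) f terminates at order 1
exp(2(∇ ∘ Δ)) f = -3x^3 - 36x + 1


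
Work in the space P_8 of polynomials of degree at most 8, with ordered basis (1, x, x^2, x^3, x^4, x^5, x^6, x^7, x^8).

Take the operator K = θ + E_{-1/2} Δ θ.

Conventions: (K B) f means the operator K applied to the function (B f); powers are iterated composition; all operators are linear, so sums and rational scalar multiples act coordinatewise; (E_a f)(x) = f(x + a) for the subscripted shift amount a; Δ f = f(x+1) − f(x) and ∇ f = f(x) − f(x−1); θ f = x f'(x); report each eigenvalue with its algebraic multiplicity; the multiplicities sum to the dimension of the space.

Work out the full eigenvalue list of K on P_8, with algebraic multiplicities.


image of 1: 0
image of x: x + 1
image of x^2: 2x^2 + 4x
image of x^3: 3x^3 + 9x^2 + 3/4
image of x^4: 4x^4 + 16x^3 + 4x
image of x^5: 5x^5 + 25x^4 + (25/2)x^2 + 5/16
image of x^6: 6x^6 + 36x^5 + 30x^3 + (9/4)x
image of x^7: 7x^7 + 49x^6 + (245/4)x^4 + (147/16)x^2 + 7/64
image of x^8: 8x^8 + 64x^7 + 112x^5 + 28x^3 + x
the matrix is upper triangular; its diagonal is (0, 1, 2, 3, 4, 5, 6, 7, 8)
for a triangular matrix the eigenvalues are the diagonal entries, with algebraic multiplicity their repetition count

λ = 0 (multiplicity 1), λ = 1 (multiplicity 1), λ = 2 (multiplicity 1), λ = 3 (multiplicity 1), λ = 4 (multiplicity 1), λ = 5 (multiplicity 1), λ = 6 (multiplicity 1), λ = 7 (multiplicity 1), λ = 8 (multiplicity 1)


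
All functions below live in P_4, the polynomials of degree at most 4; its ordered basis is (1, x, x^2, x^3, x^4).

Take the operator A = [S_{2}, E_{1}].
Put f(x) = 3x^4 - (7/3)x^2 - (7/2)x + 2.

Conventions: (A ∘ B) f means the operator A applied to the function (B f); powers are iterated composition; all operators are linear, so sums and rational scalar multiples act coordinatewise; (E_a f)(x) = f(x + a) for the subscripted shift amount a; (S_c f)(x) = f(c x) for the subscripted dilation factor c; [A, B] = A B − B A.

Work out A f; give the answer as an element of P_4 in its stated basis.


E_{1} f = 3x^4 + 12x^3 + (47/3)x^2 + (23/6)x - 5/6
S_{2} E_{1} f = 48x^4 + 96x^3 + (188/3)x^2 + (23/3)x - 5/6
S_{2} f = 48x^4 - (28/3)x^2 - 7x + 2
E_{1} S_{2} f = 48x^4 + 192x^3 + (836/3)x^2 + (499/3)x + 101/3
[S_{2}, E_{1}] f = -96x^3 - 216x^2 - (476/3)x - 69/2

the image equals g(x) = -96x^3 - 216x^2 - (476/3)x - 69/2


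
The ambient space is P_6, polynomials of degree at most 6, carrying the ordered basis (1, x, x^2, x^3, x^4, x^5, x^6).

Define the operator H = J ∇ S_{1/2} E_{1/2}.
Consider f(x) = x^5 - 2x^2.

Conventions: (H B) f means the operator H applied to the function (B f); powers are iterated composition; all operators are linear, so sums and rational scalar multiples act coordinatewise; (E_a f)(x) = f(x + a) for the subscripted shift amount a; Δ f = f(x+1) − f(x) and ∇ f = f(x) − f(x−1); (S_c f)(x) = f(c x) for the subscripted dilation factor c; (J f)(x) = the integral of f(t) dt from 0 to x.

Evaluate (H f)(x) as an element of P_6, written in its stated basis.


E_{1/2} f = x^5 + (5/2)x^4 + (5/2)x^3 - (3/4)x^2 - (27/16)x - 15/32
S_{1/2} E_{1/2} f = (1/32)x^5 + (5/32)x^4 + (5/16)x^3 - (3/16)x^2 - (27/32)x - 15/32
∇ S_{1/2} E_{1/2} f = (5/32)x^4 + (5/16)x^3 + (5/16)x^2 - (27/32)x - 15/32
J (∇ S_{1/2}) E_{1/2} f = (1/32)x^5 + (5/64)x^4 + (5/48)x^3 - (27/64)x^2 - (15/32)x

the result is g(x) = (1/32)x^5 + (5/64)x^4 + (5/48)x^3 - (27/64)x^2 - (15/32)x


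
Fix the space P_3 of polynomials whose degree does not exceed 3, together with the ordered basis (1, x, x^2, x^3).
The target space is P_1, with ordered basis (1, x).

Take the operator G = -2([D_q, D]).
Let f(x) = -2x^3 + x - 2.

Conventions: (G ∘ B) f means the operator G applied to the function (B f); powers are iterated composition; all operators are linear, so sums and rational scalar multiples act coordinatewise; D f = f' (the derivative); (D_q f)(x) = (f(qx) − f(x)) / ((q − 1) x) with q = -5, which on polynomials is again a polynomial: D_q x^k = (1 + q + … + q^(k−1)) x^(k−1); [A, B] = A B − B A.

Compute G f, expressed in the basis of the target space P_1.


D f = -6x^2 + 1
D_q D f = 24x
D_q f = -42x^2 + 1
D D_q f = -84x
[D_q, D] f = 108x
(-2([D_q, D])) f = -216x

the result is g(x) = -216x


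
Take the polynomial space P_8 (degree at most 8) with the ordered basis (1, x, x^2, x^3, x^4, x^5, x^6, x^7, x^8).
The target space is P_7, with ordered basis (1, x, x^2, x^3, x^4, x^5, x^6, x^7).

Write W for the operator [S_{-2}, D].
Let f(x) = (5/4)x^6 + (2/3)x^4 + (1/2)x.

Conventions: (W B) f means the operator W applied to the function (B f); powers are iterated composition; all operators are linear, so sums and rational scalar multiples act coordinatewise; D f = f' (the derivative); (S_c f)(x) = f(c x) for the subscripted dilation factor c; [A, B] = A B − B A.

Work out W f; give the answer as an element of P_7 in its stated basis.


D f = (15/2)x^5 + (8/3)x^3 + 1/2
S_{-2} D f = -240x^5 - (64/3)x^3 + 1/2
S_{-2} f = 80x^6 + (32/3)x^4 - x
D S_{-2} f = 480x^5 + (128/3)x^3 - 1
[S_{-2}, D] f = -720x^5 - 64x^3 + 3/2

the image equals g(x) = -720x^5 - 64x^3 + 3/2


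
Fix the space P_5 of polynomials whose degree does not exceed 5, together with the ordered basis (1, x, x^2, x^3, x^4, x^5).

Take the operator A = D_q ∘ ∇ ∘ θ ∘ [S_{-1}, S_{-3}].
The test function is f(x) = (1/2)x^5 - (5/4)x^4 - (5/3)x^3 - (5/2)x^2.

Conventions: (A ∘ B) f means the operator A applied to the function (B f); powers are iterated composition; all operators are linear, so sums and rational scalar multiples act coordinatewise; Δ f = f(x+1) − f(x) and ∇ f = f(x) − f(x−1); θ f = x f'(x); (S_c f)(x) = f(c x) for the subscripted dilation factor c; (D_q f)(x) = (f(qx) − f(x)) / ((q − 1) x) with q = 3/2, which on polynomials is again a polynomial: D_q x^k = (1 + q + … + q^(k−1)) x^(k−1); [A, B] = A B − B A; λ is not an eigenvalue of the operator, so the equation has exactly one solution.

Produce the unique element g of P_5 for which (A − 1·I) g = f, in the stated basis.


write g with unknown coordinates in the stated basis and equate coefficients in (A − 1·I) g = f
solving from the highest basis element down gives g = -(1/2)x^5 + (5/4)x^4 + (5/3)x^3 + (5/2)x^2
check: A g = 0
so A g − 1·g = (1/2)x^5 - (5/4)x^4 - (5/3)x^3 - (5/2)x^2 = f ✓

the result is g(x) = -(1/2)x^5 + (5/4)x^4 + (5/3)x^3 + (5/2)x^2


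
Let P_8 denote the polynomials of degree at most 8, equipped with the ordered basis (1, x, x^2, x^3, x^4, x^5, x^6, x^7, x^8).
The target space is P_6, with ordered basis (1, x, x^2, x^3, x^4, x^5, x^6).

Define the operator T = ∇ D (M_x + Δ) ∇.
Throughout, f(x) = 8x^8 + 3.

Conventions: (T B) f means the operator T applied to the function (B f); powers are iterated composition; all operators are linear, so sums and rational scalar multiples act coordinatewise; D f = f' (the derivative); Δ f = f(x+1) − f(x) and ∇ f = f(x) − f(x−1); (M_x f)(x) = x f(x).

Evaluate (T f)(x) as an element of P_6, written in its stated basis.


∇ f = 64x^7 - 224x^6 + 448x^5 - 560x^4 + 448x^3 - 224x^2 + 64x - 8
M_x ∇ f = 64x^8 - 224x^7 + 448x^6 - 560x^5 + 448x^4 - 224x^3 + 64x^2 - 8x
Δ ∇ f = 448x^6 + 1120x^4 + 448x^2 + 16
(M_x + Δ) ∇ f = 64x^8 - 224x^7 + 896x^6 - 560x^5 + 1568x^4 - 224x^3 + 512x^2 - 8x + 16
D (M_x + Δ) ∇ f = 512x^7 - 1568x^6 + 5376x^5 - 2800x^4 + 6272x^3 - 672x^2 + 1024x - 8
∇ D (M_x + Δ) ∇ f = 3584x^6 - 20160x^5 + 68320x^4 - 114240x^3 + 123648x^2 - 71232x + 18224

the result is g(x) = 3584x^6 - 20160x^5 + 68320x^4 - 114240x^3 + 123648x^2 - 71232x + 18224


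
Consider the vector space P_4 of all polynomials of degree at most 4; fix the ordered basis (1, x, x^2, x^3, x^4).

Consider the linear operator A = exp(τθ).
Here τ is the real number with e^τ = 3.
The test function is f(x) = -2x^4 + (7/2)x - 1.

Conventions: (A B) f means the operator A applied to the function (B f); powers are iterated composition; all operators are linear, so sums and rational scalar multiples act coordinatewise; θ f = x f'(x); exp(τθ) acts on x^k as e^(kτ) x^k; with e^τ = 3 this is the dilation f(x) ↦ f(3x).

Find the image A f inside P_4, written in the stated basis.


the image equals g(x) = -162x^4 + (21/2)x - 1

exp(τθ) x^k = e^(kτ) x^k; with e^τ = 3 this sends x^k to 3^k x^k
x ↦ 3 x
x^4 ↦ 81 x^4
applying this coordinatewise to f: exp(τθ) f = -162x^4 + (21/2)x - 1
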